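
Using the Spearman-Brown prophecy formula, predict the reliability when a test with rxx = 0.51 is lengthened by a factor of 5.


r_new = (n * rxx) / (1 + (n-1) * rxx)
r_new = (5 * 0.51) / (1 + 4 * 0.51)
r_new = 2.55 / 3.04
r_new = 0.8388

0.8388


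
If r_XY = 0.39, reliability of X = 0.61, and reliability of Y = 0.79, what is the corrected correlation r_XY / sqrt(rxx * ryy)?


r_corrected = rxy / sqrt(rxx * ryy)
= 0.39 / sqrt(0.61 * 0.79)
= 0.39 / sqrt(0.4819)
= 0.39 / 0.69419
r_corrected = 0.5618

0.5618


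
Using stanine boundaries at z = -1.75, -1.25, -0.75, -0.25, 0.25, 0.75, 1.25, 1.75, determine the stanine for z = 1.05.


Stanine boundaries: [-1.75, -1.25, -0.75, -0.25, 0.25, 0.75, 1.25, 1.75]
z = 1.05
Check each boundary:
  z >= -1.75 -> could be stanine 2
  z >= -1.25 -> could be stanine 3
  z >= -0.75 -> could be stanine 4
  z >= -0.25 -> could be stanine 5
  z >= 0.25 -> could be stanine 6
  z >= 0.75 -> could be stanine 7
  z < 1.25
  z < 1.75
Highest qualifying boundary gives stanine = 7

7


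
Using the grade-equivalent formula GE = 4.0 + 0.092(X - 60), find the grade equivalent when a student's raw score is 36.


raw - median = 36 - 60 = -24
slope * diff = 0.092 * -24 = -2.208
GE = 4.0 + -2.208
GE = 1.792

1.792


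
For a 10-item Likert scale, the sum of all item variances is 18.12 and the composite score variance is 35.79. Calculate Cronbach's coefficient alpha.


alpha = (k/(k-1)) * (1 - sum(si^2)/s_total^2)
= (10/9) * (1 - 18.12/35.79)
alpha = 0.5486

0.5486


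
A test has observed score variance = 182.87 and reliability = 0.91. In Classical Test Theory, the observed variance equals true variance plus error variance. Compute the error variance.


var_true = rxx * var_obs = 0.91 * 182.87 = 166.4117
var_error = var_obs - var_true
var_error = 182.87 - 166.4117
var_error = 16.4583

16.4583


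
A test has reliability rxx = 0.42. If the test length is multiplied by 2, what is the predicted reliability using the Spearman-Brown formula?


r_new = (n * rxx) / (1 + (n-1) * rxx)
r_new = (2 * 0.42) / (1 + 1 * 0.42)
r_new = 0.84 / 1.42
r_new = 0.5915

0.5915


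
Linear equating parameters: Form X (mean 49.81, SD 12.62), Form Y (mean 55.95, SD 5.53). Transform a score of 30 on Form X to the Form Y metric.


slope = SD_Y / SD_X = 5.53 / 12.62 ~ 0.4382
intercept = mean_Y - slope * mean_X = 55.95 - (5.53 / 12.62) * 49.81 ~ 34.1236
Y = slope * X + intercept. To avoid rounding drift from the rounded slope/intercept, evaluate the equivalent form Y = mean_Y + SD_Y * (X - mean_X) / SD_X at full precision:
Y = 55.95 + 5.53 * (30 - 49.81) / 12.62
Y = 55.95 - 5.53 * 19.81 / 12.62
Y = 55.95 - 109.5493 / 12.62
Y = 55.95 - 8.6806
Y = 47.2694

47.2694


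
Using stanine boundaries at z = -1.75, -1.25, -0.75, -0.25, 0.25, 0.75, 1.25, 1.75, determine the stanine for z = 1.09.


Stanine boundaries: [-1.75, -1.25, -0.75, -0.25, 0.25, 0.75, 1.25, 1.75]
z = 1.09
Check each boundary:
  z >= -1.75 -> could be stanine 2
  z >= -1.25 -> could be stanine 3
  z >= -0.75 -> could be stanine 4
  z >= -0.25 -> could be stanine 5
  z >= 0.25 -> could be stanine 6
  z >= 0.75 -> could be stanine 7
  z < 1.25
  z < 1.75
Highest qualifying boundary gives stanine = 7

7


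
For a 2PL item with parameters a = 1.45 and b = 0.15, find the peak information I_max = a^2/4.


For 2PL, max info at theta = b = 0.15
I_max = a^2 / 4 = 1.45^2 / 4
= 2.1025 / 4
I_max = 0.5256

0.5256


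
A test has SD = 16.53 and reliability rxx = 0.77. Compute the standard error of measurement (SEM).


SEM = SD * sqrt(1 - rxx)
SEM = 16.53 * sqrt(1 - 0.77)
SEM = 16.53 * sqrt(0.23) = 16.53 * 0.479583
SEM = 7.9275

7.9275


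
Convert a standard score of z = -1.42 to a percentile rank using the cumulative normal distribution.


CDF(z) = 0.5 * (1 + erf(z/sqrt(2)))
erf(-1.0041) = -0.8444
CDF = 0.0778
Percentile rank = 0.0778 * 100 = 7.78

7.78


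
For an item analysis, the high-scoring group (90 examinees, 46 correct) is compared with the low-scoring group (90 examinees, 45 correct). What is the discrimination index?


p_upper = 46/90 = 0.5111
p_lower = 45/90 = 0.5
D = 0.5111 - 0.5 = 0.0111

0.0111


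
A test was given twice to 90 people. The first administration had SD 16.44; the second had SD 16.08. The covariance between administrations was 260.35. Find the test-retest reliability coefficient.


r = cov(X,Y) / (SD_X * SD_Y)
r = 260.35 / (16.44 * 16.08)
r = 260.35 / 264.3552
r = 0.9848

0.9848


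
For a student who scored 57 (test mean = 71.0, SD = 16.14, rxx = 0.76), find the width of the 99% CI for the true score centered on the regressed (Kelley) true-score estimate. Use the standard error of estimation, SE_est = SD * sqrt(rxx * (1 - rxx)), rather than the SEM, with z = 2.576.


True score estimate = 0.76*57 + 0.24*71.0 = 60.36
SE_est = SD * sqrt(rxx * (1 - rxx)) = 16.14 * sqrt(0.76 * 0.24) = 16.14 * sqrt(0.1824) = 6.893122
CI = T_est +/- z * SE_est, so width = 2 * z * SE_est = 2 * 2.576 * 6.893122
Width = 35.5134

35.5134


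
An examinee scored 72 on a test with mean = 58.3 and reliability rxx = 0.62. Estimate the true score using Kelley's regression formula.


T_est = rxx * X + (1 - rxx) * mean
T_est = 0.62 * 72 + 0.38 * 58.3
T_est = 44.64 + 22.154
T_est = 66.794

66.794


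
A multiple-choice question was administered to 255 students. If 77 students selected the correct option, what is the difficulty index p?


Item difficulty p = number correct / total examinees
p = 77 / 255
p = 0.302

0.302


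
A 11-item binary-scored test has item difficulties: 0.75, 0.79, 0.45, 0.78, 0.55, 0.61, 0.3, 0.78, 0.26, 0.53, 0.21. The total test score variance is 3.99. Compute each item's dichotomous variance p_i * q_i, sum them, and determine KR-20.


For each item, compute p_i * q_i:
  Item 1: 0.75 * 0.25 = 0.1875
  Item 2: 0.79 * 0.21 = 0.1659
  Item 3: 0.45 * 0.55 = 0.2475
  Item 4: 0.78 * 0.22 = 0.1716
  Item 5: 0.55 * 0.45 = 0.2475
  Item 6: 0.61 * 0.39 = 0.2379
  Item 7: 0.3 * 0.7 = 0.21
  Item 8: 0.78 * 0.22 = 0.1716
  Item 9: 0.26 * 0.74 = 0.1924
  Item 10: 0.53 * 0.47 = 0.2491
  Item 11: 0.21 * 0.79 = 0.1659
Sum(p_i * q_i) = 0.1875 + 0.1659 + 0.2475 + 0.1716 + 0.2475 + 0.2379 + 0.21 + 0.1716 + 0.1924 + 0.2491 + 0.1659 = 2.2469
KR-20 = (k/(k-1)) * (1 - Sum(p_i*q_i) / Var_total)
= (11/10) * (1 - 2.2469/3.99)
= 1.1 * 0.4369
KR-20 = 0.4806

0.4806


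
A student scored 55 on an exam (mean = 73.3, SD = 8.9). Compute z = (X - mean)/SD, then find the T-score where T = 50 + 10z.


z = (X - mean) / SD = (55 - 73.3) / 8.9
z = -18.3 / 8.9
z = -2.0562
T-score = T = 50 + 10z
Carry z at full precision (z = -18.3 / 8.9) into the conversion:
T-score = 50 + 10 * (-18.3 / 8.9) = 50 + -183 / 8.9
T-score = 50 + -20.5618
T-score = 29.4382

29.4382


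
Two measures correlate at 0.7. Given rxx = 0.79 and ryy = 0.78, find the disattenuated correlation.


r_corrected = rxy / sqrt(rxx * ryy)
= 0.7 / sqrt(0.79 * 0.78)
= 0.7 / sqrt(0.6162)
= 0.7 / 0.784984
r_corrected = 0.8917

0.8917


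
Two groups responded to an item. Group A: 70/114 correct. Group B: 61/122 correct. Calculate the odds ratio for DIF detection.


Odds_A = 70/44 = 1.5909
Odds_B = 61/61 = 1.0
OR = Odds_A / Odds_B = 1.5909 / 1.0
Exactly, OR = (70 * 61) / (44 * 61) = 4270 / 2684
OR = 1.5909

1.5909


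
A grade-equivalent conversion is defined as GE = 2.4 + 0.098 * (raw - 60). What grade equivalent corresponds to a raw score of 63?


raw - median = 63 - 60 = 3
slope * diff = 0.098 * 3 = 0.294
GE = 2.4 + 0.294
GE = 2.694

2.694


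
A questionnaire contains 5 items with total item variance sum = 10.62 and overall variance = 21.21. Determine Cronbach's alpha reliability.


alpha = (k/(k-1)) * (1 - sum(si^2)/s_total^2)
= (5/4) * (1 - 10.62/21.21)
alpha = 0.6241

0.6241


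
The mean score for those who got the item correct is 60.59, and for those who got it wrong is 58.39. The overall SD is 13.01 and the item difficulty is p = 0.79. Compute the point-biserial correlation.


q = 1 - p = 0.21
rpb = ((M1 - M0) / SD) * sqrt(p * q)
rpb = ((60.59 - 58.39) / 13.01) * sqrt(0.79 * 0.21)
rpb = 0.0689

0.0689


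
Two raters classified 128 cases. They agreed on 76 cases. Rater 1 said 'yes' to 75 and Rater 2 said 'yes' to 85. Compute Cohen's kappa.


P_o = 76/128 = 0.59375
P_e = (75*85 + 53*43) / 16384 = 0.528198
kappa = (P_o - P_e) / (1 - P_e)
kappa = (0.59375 - 0.528198) / (1 - 0.528198)
kappa = 0.1389

0.1389


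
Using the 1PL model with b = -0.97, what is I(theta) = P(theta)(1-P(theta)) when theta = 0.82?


P = 1/(1+exp(-(0.82--0.97))) = 0.8569
I = P*(1-P) = 0.8569 * 0.1431
I = 0.1226

0.1226


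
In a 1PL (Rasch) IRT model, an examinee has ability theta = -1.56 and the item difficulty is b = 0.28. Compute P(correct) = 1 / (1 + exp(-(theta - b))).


theta - b = -1.56 - 0.28 = -1.84
exp(-(theta - b)) = exp(1.84) = 6.2965
P = 1 / (1 + 6.2965)
P = 0.1371

0.1371


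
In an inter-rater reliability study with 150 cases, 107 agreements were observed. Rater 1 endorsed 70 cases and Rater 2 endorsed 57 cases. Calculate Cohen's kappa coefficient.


P_o = 107/150 = 0.713333
P_e = (70*57 + 80*93) / 22500 = 0.508
kappa = (P_o - P_e) / (1 - P_e)
kappa = (0.713333 - 0.508) / (1 - 0.508)
kappa = 0.4173

0.4173


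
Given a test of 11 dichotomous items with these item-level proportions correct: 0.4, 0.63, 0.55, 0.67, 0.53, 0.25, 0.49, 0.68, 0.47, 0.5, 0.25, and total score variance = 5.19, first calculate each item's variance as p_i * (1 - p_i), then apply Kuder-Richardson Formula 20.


For each item, compute p_i * q_i:
  Item 1: 0.4 * 0.6 = 0.24
  Item 2: 0.63 * 0.37 = 0.2331
  Item 3: 0.55 * 0.45 = 0.2475
  Item 4: 0.67 * 0.33 = 0.2211
  Item 5: 0.53 * 0.47 = 0.2491
  Item 6: 0.25 * 0.75 = 0.1875
  Item 7: 0.49 * 0.51 = 0.2499
  Item 8: 0.68 * 0.32 = 0.2176
  Item 9: 0.47 * 0.53 = 0.2491
  Item 10: 0.5 * 0.5 = 0.25
  Item 11: 0.25 * 0.75 = 0.1875
Sum(p_i * q_i) = 0.24 + 0.2331 + 0.2475 + 0.2211 + 0.2491 + 0.1875 + 0.2499 + 0.2176 + 0.2491 + 0.25 + 0.1875 = 2.5324
KR-20 = (k/(k-1)) * (1 - Sum(p_i*q_i) / Var_total)
= (11/10) * (1 - 2.5324/5.19)
= 1.1 * 0.5121
KR-20 = 0.5633

0.5633


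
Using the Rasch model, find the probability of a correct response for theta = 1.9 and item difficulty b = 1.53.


theta - b = 1.9 - 1.53 = 0.37
exp(-(theta - b)) = exp(-0.37) = 0.6907
P = 1 / (1 + 0.6907)
P = 0.5915

0.5915


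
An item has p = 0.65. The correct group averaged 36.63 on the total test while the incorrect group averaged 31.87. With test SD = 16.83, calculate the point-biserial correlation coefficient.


q = 1 - p = 0.35
rpb = ((M1 - M0) / SD) * sqrt(p * q)
rpb = ((36.63 - 31.87) / 16.83) * sqrt(0.65 * 0.35)
rpb = 0.1349

0.1349


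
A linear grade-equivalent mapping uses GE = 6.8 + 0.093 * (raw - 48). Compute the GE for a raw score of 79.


raw - median = 79 - 48 = 31
slope * diff = 0.093 * 31 = 2.883
GE = 6.8 + 2.883
GE = 9.683

9.683


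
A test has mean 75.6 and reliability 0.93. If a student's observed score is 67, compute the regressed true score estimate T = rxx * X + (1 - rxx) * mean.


T_est = rxx * X + (1 - rxx) * mean
T_est = 0.93 * 67 + 0.07 * 75.6
T_est = 62.31 + 5.292
T_est = 67.602

67.602


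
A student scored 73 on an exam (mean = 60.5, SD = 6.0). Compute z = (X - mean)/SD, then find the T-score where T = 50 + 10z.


z = (X - mean) / SD = (73 - 60.5) / 6.0
z = 12.5 / 6.0
z = 2.0833
T-score = T = 50 + 10z
Carry z at full precision (z = 12.5 / 6.0) into the conversion:
T-score = 50 + 10 * (12.5 / 6.0) = 50 + 125 / 6.0
T-score = 50 + 20.8333
T-score = 70.8333

70.8333


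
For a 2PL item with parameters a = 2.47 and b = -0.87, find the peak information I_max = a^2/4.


For 2PL, max info at theta = b = -0.87
I_max = a^2 / 4 = 2.47^2 / 4
= 6.1009 / 4
I_max = 1.5252

1.5252


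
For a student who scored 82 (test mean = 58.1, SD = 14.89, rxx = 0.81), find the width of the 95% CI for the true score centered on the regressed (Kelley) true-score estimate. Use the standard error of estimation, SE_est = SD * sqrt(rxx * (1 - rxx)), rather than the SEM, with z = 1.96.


True score estimate = 0.81*82 + 0.19*58.1 = 77.459
SE_est = SD * sqrt(rxx * (1 - rxx)) = 14.89 * sqrt(0.81 * 0.19) = 14.89 * sqrt(0.1539) = 5.84136
CI = T_est +/- z * SE_est, so width = 2 * z * SE_est = 2 * 1.96 * 5.84136
Width = 22.8981

22.8981


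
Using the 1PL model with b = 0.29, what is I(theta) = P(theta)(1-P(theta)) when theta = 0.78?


P = 1/(1+exp(-(0.78-0.29))) = 0.6201
I = P*(1-P) = 0.6201 * 0.3799
I = 0.2356

0.2356


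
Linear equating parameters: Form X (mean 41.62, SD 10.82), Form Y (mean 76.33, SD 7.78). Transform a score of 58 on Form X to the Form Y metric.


slope = SD_Y / SD_X = 7.78 / 10.82 ~ 0.719
intercept = mean_Y - slope * mean_X = 76.33 - (7.78 / 10.82) * 41.62 ~ 46.4036
Y = slope * X + intercept. To avoid rounding drift from the rounded slope/intercept, evaluate the equivalent form Y = mean_Y + SD_Y * (X - mean_X) / SD_X at full precision:
Y = 76.33 + 7.78 * (58 - 41.62) / 10.82
Y = 76.33 + 7.78 * 16.38 / 10.82
Y = 76.33 + 127.4364 / 10.82
Y = 76.33 + 11.7779
Y = 88.1079

88.1079


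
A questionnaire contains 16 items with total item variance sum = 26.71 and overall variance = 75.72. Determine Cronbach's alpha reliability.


alpha = (k/(k-1)) * (1 - sum(si^2)/s_total^2)
= (16/15) * (1 - 26.71/75.72)
alpha = 0.6904

0.6904


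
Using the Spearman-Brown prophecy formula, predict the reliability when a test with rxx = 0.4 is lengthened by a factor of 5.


r_new = (n * rxx) / (1 + (n-1) * rxx)
r_new = (5 * 0.4) / (1 + 4 * 0.4)
r_new = 2.0 / 2.6
r_new = 0.7692

0.7692


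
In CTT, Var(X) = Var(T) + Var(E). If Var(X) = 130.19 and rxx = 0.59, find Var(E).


var_true = rxx * var_obs = 0.59 * 130.19 = 76.8121
var_error = var_obs - var_true
var_error = 130.19 - 76.8121
var_error = 53.3779

53.3779


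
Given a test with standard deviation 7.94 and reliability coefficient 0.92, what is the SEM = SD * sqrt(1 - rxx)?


SEM = SD * sqrt(1 - rxx)
SEM = 7.94 * sqrt(1 - 0.92)
SEM = 7.94 * sqrt(0.08) = 7.94 * 0.282843
SEM = 2.2458

2.2458


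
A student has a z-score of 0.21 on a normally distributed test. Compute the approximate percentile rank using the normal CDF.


CDF(z) = 0.5 * (1 + erf(z/sqrt(2)))
erf(0.1485) = 0.1663
CDF = 0.5832
Percentile rank = 0.5832 * 100 = 58.32

58.32


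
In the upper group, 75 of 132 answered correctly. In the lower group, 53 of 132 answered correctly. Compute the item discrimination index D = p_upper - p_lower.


p_upper = 75/132 = 0.5682
p_lower = 53/132 = 0.4015
D = 0.5682 - 0.4015 = 0.1667

0.1667


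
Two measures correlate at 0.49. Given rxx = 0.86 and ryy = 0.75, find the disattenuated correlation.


r_corrected = rxy / sqrt(rxx * ryy)
= 0.49 / sqrt(0.86 * 0.75)
= 0.49 / sqrt(0.645)
= 0.49 / 0.803119
r_corrected = 0.6101

0.6101


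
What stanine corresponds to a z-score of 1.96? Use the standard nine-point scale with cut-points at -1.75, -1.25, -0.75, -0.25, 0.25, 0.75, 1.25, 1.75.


Stanine boundaries: [-1.75, -1.25, -0.75, -0.25, 0.25, 0.75, 1.25, 1.75]
z = 1.96
Check each boundary:
  z >= -1.75 -> could be stanine 2
  z >= -1.25 -> could be stanine 3
  z >= -0.75 -> could be stanine 4
  z >= -0.25 -> could be stanine 5
  z >= 0.25 -> could be stanine 6
  z >= 0.75 -> could be stanine 7
  z >= 1.25 -> could be stanine 8
  z >= 1.75 -> could be stanine 9
Highest qualifying boundary gives stanine = 9

9


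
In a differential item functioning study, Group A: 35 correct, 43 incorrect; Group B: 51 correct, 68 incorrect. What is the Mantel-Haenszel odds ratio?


Odds_A = 35/43 = 0.814
Odds_B = 51/68 = 0.75
OR = Odds_A / Odds_B = 0.814 / 0.75
Exactly, OR = (35 * 68) / (43 * 51) = 2380 / 2193
OR = 1.0853

1.0853


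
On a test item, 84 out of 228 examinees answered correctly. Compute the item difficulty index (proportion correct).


Item difficulty p = number correct / total examinees
p = 84 / 228
p = 0.3684

0.3684


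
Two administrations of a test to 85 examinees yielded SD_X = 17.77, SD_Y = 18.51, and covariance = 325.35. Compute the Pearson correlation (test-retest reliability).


r = cov(X,Y) / (SD_X * SD_Y)
r = 325.35 / (17.77 * 18.51)
r = 325.35 / 328.9227
r = 0.9891

0.9891


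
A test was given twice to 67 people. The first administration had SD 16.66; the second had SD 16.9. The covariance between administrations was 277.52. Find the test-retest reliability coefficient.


r = cov(X,Y) / (SD_X * SD_Y)
r = 277.52 / (16.66 * 16.9)
r = 277.52 / 281.554
r = 0.9857

0.9857


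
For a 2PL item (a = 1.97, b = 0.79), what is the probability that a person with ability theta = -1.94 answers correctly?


a*(theta - b) = 1.97 * (-1.94 - 0.79) = -5.3781
exp(--5.3781) = 216.6103
P = 1 / (1 + 216.6103)
P = 0.0046

0.0046


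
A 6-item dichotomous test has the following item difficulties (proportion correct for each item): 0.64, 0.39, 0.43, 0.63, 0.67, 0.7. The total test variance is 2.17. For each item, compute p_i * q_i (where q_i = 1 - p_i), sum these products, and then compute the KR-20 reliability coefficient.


For each item, compute p_i * q_i:
  Item 1: 0.64 * 0.36 = 0.2304
  Item 2: 0.39 * 0.61 = 0.2379
  Item 3: 0.43 * 0.57 = 0.2451
  Item 4: 0.63 * 0.37 = 0.2331
  Item 5: 0.67 * 0.33 = 0.2211
  Item 6: 0.7 * 0.3 = 0.21
Sum(p_i * q_i) = 0.2304 + 0.2379 + 0.2451 + 0.2331 + 0.2211 + 0.21 = 1.3776
KR-20 = (k/(k-1)) * (1 - Sum(p_i*q_i) / Var_total)
= (6/5) * (1 - 1.3776/2.17)
= 1.2 * 0.3652
KR-20 = 0.4382

0.4382


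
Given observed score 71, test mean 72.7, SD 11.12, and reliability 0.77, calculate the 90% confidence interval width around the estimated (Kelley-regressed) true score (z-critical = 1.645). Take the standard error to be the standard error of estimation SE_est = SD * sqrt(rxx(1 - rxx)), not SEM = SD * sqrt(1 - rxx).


True score estimate = 0.77*71 + 0.23*72.7 = 71.391
SE_est = SD * sqrt(rxx * (1 - rxx)) = 11.12 * sqrt(0.77 * 0.23) = 11.12 * sqrt(0.1771) = 4.679657
CI = T_est +/- z * SE_est, so width = 2 * z * SE_est = 2 * 1.645 * 4.679657
Width = 15.3961

15.3961


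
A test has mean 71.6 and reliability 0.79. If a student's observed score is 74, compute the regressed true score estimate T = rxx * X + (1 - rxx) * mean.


T_est = rxx * X + (1 - rxx) * mean
T_est = 0.79 * 74 + 0.21 * 71.6
T_est = 58.46 + 15.036
T_est = 73.496

73.496


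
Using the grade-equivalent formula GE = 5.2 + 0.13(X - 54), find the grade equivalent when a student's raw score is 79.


raw - median = 79 - 54 = 25
slope * diff = 0.13 * 25 = 3.25
GE = 5.2 + 3.25
GE = 8.45

8.45


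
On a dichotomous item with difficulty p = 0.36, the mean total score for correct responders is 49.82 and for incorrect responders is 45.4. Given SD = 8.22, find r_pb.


q = 1 - p = 0.64
rpb = ((M1 - M0) / SD) * sqrt(p * q)
rpb = ((49.82 - 45.4) / 8.22) * sqrt(0.36 * 0.64)
rpb = 0.2581

0.2581


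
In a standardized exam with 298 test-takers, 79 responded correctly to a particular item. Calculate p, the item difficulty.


Item difficulty p = number correct / total examinees
p = 79 / 298
p = 0.2651

0.2651


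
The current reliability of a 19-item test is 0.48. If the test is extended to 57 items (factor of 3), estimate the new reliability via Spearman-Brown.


r_new = (n * rxx) / (1 + (n-1) * rxx)
r_new = (3 * 0.48) / (1 + 2 * 0.48)
r_new = 1.44 / 1.96
r_new = 0.7347

0.7347


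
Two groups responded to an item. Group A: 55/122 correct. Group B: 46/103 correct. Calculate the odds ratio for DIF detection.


Odds_A = 55/67 = 0.8209
Odds_B = 46/57 = 0.807
OR = Odds_A / Odds_B = 0.8209 / 0.807
Exactly, OR = (55 * 57) / (67 * 46) = 3135 / 3082
OR = 1.0172

1.0172


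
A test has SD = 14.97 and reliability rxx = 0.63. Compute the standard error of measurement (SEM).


SEM = SD * sqrt(1 - rxx)
SEM = 14.97 * sqrt(1 - 0.63)
SEM = 14.97 * sqrt(0.37) = 14.97 * 0.608276
SEM = 9.1059

9.1059


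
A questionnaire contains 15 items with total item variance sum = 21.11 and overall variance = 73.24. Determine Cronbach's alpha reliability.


alpha = (k/(k-1)) * (1 - sum(si^2)/s_total^2)
= (15/14) * (1 - 21.11/73.24)
alpha = 0.7626

0.7626


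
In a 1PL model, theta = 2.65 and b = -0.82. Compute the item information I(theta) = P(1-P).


P = 1/(1+exp(-(2.65--0.82))) = 0.9698
I = P*(1-P) = 0.9698 * 0.0302
I = 0.0293

0.0293


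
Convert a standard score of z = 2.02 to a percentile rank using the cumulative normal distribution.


CDF(z) = 0.5 * (1 + erf(z/sqrt(2)))
erf(1.4284) = 0.9566
CDF = 0.9783
Percentile rank = 0.9783 * 100 = 97.83

97.83


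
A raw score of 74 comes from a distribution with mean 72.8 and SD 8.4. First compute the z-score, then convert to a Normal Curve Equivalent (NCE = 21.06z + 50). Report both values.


z = (X - mean) / SD = (74 - 72.8) / 8.4
z = 1.2 / 8.4
z = 0.1429
NCE = NCE = 21.06z + 50
Carry z at full precision (z = 1.2 / 8.4) into the conversion:
NCE = 21.06 * (1.2 / 8.4) + 50 = 25.272 / 8.4 + 50
NCE = 3.0086 + 50
NCE = 53.0086

53.0086


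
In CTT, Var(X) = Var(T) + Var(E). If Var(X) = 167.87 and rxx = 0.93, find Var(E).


var_true = rxx * var_obs = 0.93 * 167.87 = 156.1191
var_error = var_obs - var_true
var_error = 167.87 - 156.1191
var_error = 11.7509

11.7509


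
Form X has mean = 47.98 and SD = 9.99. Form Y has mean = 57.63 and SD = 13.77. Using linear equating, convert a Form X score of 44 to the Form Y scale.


slope = SD_Y / SD_X = 13.77 / 9.99 ~ 1.3784
intercept = mean_Y - slope * mean_X = 57.63 - (13.77 / 9.99) * 47.98 ~ -8.5046
Y = slope * X + intercept. To avoid rounding drift from the rounded slope/intercept, evaluate the equivalent form Y = mean_Y + SD_Y * (X - mean_X) / SD_X at full precision:
Y = 57.63 + 13.77 * (44 - 47.98) / 9.99
Y = 57.63 - 13.77 * 3.98 / 9.99
Y = 57.63 - 54.8046 / 9.99
Y = 57.63 - 5.4859
Y = 52.1441

52.1441


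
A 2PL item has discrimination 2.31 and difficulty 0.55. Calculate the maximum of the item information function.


For 2PL, max info at theta = b = 0.55
I_max = a^2 / 4 = 2.31^2 / 4
= 5.3361 / 4
I_max = 1.334

1.334


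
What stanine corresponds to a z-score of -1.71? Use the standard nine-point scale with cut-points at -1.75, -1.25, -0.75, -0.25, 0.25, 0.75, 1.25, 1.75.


Stanine boundaries: [-1.75, -1.25, -0.75, -0.25, 0.25, 0.75, 1.25, 1.75]
z = -1.71
Check each boundary:
  z >= -1.75 -> could be stanine 2
  z < -1.25
  z < -0.75
  z < -0.25
  z < 0.25
  z < 0.75
  z < 1.25
  z < 1.75
Highest qualifying boundary gives stanine = 2

2


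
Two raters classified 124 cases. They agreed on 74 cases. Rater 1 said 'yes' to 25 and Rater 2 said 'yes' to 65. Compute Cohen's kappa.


P_o = 74/124 = 0.596774
P_e = (25*65 + 99*59) / 15376 = 0.485562
kappa = (P_o - P_e) / (1 - P_e)
kappa = (0.596774 - 0.485562) / (1 - 0.485562)
kappa = 0.2162

0.2162


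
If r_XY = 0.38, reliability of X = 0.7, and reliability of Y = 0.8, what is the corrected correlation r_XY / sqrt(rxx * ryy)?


r_corrected = rxy / sqrt(rxx * ryy)
= 0.38 / sqrt(0.7 * 0.8)
= 0.38 / sqrt(0.56)
= 0.38 / 0.748331
r_corrected = 0.5078

0.5078


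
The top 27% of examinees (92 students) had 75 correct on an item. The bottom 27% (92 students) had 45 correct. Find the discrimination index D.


p_upper = 75/92 = 0.8152
p_lower = 45/92 = 0.4891
D = 0.8152 - 0.4891 = 0.3261

0.3261


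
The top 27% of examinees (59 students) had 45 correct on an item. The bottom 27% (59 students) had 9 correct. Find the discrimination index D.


p_upper = 45/59 = 0.7627
p_lower = 9/59 = 0.1525
D = 0.7627 - 0.1525 = 0.6102

0.6102


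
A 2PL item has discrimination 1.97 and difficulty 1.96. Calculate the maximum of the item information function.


For 2PL, max info at theta = b = 1.96
I_max = a^2 / 4 = 1.97^2 / 4
= 3.8809 / 4
I_max = 0.9702

0.9702


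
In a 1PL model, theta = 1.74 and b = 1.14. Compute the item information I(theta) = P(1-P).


P = 1/(1+exp(-(1.74-1.14))) = 0.6457
I = P*(1-P) = 0.6457 * 0.3543
I = 0.2288

0.2288


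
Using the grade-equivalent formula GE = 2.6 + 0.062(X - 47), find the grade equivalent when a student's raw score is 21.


raw - median = 21 - 47 = -26
slope * diff = 0.062 * -26 = -1.612
GE = 2.6 + -1.612
GE = 0.988

0.988


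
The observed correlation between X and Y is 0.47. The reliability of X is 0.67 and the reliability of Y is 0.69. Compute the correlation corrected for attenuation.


r_corrected = rxy / sqrt(rxx * ryy)
= 0.47 / sqrt(0.67 * 0.69)
= 0.47 / sqrt(0.4623)
= 0.47 / 0.679926
r_corrected = 0.6913

0.6913


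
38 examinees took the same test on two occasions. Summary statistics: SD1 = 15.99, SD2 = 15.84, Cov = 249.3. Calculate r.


r = cov(X,Y) / (SD_X * SD_Y)
r = 249.3 / (15.99 * 15.84)
r = 249.3 / 253.2816
r = 0.9843

0.9843


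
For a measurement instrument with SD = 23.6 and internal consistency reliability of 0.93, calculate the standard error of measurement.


SEM = SD * sqrt(1 - rxx)
SEM = 23.6 * sqrt(1 - 0.93)
SEM = 23.6 * sqrt(0.07) = 23.6 * 0.264575
SEM = 6.244

6.244


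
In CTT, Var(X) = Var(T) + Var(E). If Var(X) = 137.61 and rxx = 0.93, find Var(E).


var_true = rxx * var_obs = 0.93 * 137.61 = 127.9773
var_error = var_obs - var_true
var_error = 137.61 - 127.9773
var_error = 9.6327

9.6327


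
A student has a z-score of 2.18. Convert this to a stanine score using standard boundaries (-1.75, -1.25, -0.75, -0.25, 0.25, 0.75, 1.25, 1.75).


Stanine boundaries: [-1.75, -1.25, -0.75, -0.25, 0.25, 0.75, 1.25, 1.75]
z = 2.18
Check each boundary:
  z >= -1.75 -> could be stanine 2
  z >= -1.25 -> could be stanine 3
  z >= -0.75 -> could be stanine 4
  z >= -0.25 -> could be stanine 5
  z >= 0.25 -> could be stanine 6
  z >= 0.75 -> could be stanine 7
  z >= 1.25 -> could be stanine 8
  z >= 1.75 -> could be stanine 9
Highest qualifying boundary gives stanine = 9

9


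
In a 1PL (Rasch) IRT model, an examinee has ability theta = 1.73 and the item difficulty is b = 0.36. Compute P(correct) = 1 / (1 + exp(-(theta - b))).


theta - b = 1.73 - 0.36 = 1.37
exp(-(theta - b)) = exp(-1.37) = 0.2541
P = 1 / (1 + 0.2541)
P = 0.7974

0.7974


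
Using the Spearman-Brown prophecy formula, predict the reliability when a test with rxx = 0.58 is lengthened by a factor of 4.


r_new = (n * rxx) / (1 + (n-1) * rxx)
r_new = (4 * 0.58) / (1 + 3 * 0.58)
r_new = 2.32 / 2.74
r_new = 0.8467

0.8467


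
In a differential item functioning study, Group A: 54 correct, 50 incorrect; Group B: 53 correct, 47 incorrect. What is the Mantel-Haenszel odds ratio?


Odds_A = 54/50 = 1.08
Odds_B = 53/47 = 1.1277
OR = Odds_A / Odds_B = 1.08 / 1.1277
Exactly, OR = (54 * 47) / (50 * 53) = 2538 / 2650
OR = 0.9577

0.9577


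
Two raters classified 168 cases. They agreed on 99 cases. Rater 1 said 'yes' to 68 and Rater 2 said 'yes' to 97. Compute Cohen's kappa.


P_o = 99/168 = 0.589286
P_e = (68*97 + 100*71) / 28224 = 0.485261
kappa = (P_o - P_e) / (1 - P_e)
kappa = (0.589286 - 0.485261) / (1 - 0.485261)
kappa = 0.2021

0.2021


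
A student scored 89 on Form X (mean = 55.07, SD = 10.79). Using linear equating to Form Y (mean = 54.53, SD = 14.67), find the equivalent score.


slope = SD_Y / SD_X = 14.67 / 10.79 ~ 1.3596
intercept = mean_Y - slope * mean_X = 54.53 - (14.67 / 10.79) * 55.07 ~ -20.3427
Y = slope * X + intercept. To avoid rounding drift from the rounded slope/intercept, evaluate the equivalent form Y = mean_Y + SD_Y * (X - mean_X) / SD_X at full precision:
Y = 54.53 + 14.67 * (89 - 55.07) / 10.79
Y = 54.53 + 14.67 * 33.93 / 10.79
Y = 54.53 + 497.7531 / 10.79
Y = 54.53 + 46.131
Y = 100.661

100.661


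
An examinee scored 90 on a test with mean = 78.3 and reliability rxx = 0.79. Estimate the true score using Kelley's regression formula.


T_est = rxx * X + (1 - rxx) * mean
T_est = 0.79 * 90 + 0.21 * 78.3
T_est = 71.1 + 16.443
T_est = 87.543

87.543


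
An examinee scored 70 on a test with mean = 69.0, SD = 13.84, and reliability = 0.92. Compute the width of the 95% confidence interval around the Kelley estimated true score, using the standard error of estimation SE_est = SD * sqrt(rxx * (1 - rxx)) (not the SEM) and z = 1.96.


True score estimate = 0.92*70 + 0.08*69.0 = 69.92
SE_est = SD * sqrt(rxx * (1 - rxx)) = 13.84 * sqrt(0.92 * 0.08) = 13.84 * sqrt(0.0736) = 3.754698
CI = T_est +/- z * SE_est, so width = 2 * z * SE_est = 2 * 1.96 * 3.754698
Width = 14.7184

14.7184


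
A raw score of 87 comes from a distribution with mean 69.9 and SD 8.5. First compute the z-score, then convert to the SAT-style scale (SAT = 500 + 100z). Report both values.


z = (X - mean) / SD = (87 - 69.9) / 8.5
z = 17.1 / 8.5
z = 2.0118
SAT-scale = SAT = 500 + 100z
Carry z at full precision (z = 17.1 / 8.5) into the conversion:
SAT-scale = 500 + 100 * (17.1 / 8.5) = 500 + 1710 / 8.5
SAT-scale = 500 + 201.1765
SAT-scale = 701.1765

701.1765


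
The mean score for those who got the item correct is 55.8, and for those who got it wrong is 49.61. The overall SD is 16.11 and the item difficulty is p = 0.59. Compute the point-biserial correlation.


q = 1 - p = 0.41
rpb = ((M1 - M0) / SD) * sqrt(p * q)
rpb = ((55.8 - 49.61) / 16.11) * sqrt(0.59 * 0.41)
rpb = 0.189

0.189


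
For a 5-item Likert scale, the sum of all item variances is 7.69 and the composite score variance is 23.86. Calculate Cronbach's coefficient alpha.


alpha = (k/(k-1)) * (1 - sum(si^2)/s_total^2)
= (5/4) * (1 - 7.69/23.86)
alpha = 0.8471

0.8471


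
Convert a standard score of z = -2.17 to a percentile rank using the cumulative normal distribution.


CDF(z) = 0.5 * (1 + erf(z/sqrt(2)))
erf(-1.5344) = -0.97
CDF = 0.015
Percentile rank = 0.015 * 100 = 1.5

1.5


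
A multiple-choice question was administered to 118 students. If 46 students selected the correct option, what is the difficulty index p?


Item difficulty p = number correct / total examinees
p = 46 / 118
p = 0.3898

0.3898


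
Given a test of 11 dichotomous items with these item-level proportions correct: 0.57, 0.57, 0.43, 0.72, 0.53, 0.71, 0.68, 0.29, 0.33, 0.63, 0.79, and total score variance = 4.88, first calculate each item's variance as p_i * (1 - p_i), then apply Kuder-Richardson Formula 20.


For each item, compute p_i * q_i:
  Item 1: 0.57 * 0.43 = 0.2451
  Item 2: 0.57 * 0.43 = 0.2451
  Item 3: 0.43 * 0.57 = 0.2451
  Item 4: 0.72 * 0.28 = 0.2016
  Item 5: 0.53 * 0.47 = 0.2491
  Item 6: 0.71 * 0.29 = 0.2059
  Item 7: 0.68 * 0.32 = 0.2176
  Item 8: 0.29 * 0.71 = 0.2059
  Item 9: 0.33 * 0.67 = 0.2211
  Item 10: 0.63 * 0.37 = 0.2331
  Item 11: 0.79 * 0.21 = 0.1659
Sum(p_i * q_i) = 0.2451 + 0.2451 + 0.2451 + 0.2016 + 0.2491 + 0.2059 + 0.2176 + 0.2059 + 0.2211 + 0.2331 + 0.1659 = 2.4355
KR-20 = (k/(k-1)) * (1 - Sum(p_i*q_i) / Var_total)
= (11/10) * (1 - 2.4355/4.88)
= 1.1 * 0.5009
KR-20 = 0.551

0.551


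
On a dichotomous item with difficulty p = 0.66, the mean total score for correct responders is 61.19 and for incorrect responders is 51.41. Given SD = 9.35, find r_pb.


q = 1 - p = 0.34
rpb = ((M1 - M0) / SD) * sqrt(p * q)
rpb = ((61.19 - 51.41) / 9.35) * sqrt(0.66 * 0.34)
rpb = 0.4955

0.4955


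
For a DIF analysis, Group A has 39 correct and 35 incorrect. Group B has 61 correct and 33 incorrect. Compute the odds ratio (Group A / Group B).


Odds_A = 39/35 = 1.1143
Odds_B = 61/33 = 1.8485
OR = Odds_A / Odds_B = 1.1143 / 1.8485
Exactly, OR = (39 * 33) / (35 * 61) = 1287 / 2135
OR = 0.6028

0.6028


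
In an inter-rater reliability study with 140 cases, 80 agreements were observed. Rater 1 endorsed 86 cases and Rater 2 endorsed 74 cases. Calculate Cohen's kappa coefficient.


P_o = 80/140 = 0.571429
P_e = (86*74 + 54*66) / 19600 = 0.506531
kappa = (P_o - P_e) / (1 - P_e)
kappa = (0.571429 - 0.506531) / (1 - 0.506531)
kappa = 0.1315

0.1315


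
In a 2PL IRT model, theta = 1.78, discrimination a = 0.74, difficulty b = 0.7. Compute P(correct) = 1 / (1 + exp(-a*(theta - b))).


a*(theta - b) = 0.74 * (1.78 - 0.7) = 0.7992
exp(-0.7992) = 0.4497
P = 1 / (1 + 0.4497)
P = 0.6898

0.6898


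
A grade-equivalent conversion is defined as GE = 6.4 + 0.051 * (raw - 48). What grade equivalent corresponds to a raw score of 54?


raw - median = 54 - 48 = 6
slope * diff = 0.051 * 6 = 0.306
GE = 6.4 + 0.306
GE = 6.706

6.706


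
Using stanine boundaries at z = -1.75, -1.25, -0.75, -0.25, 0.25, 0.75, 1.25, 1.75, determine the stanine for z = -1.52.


Stanine boundaries: [-1.75, -1.25, -0.75, -0.25, 0.25, 0.75, 1.25, 1.75]
z = -1.52
Check each boundary:
  z >= -1.75 -> could be stanine 2
  z < -1.25
  z < -0.75
  z < -0.25
  z < 0.25
  z < 0.75
  z < 1.25
  z < 1.75
Highest qualifying boundary gives stanine = 2

2


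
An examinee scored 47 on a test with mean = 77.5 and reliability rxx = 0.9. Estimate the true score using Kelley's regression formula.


T_est = rxx * X + (1 - rxx) * mean
T_est = 0.9 * 47 + 0.1 * 77.5
T_est = 42.3 + 7.75
T_est = 50.05

50.05


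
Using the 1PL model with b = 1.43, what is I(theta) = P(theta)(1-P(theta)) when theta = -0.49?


P = 1/(1+exp(-(-0.49-1.43))) = 0.1279
I = P*(1-P) = 0.1279 * 0.8721
I = 0.1115

0.1115


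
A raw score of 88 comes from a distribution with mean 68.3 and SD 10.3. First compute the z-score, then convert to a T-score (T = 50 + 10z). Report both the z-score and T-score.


z = (X - mean) / SD = (88 - 68.3) / 10.3
z = 19.7 / 10.3
z = 1.9126
T-score = T = 50 + 10z
Carry z at full precision (z = 19.7 / 10.3) into the conversion:
T-score = 50 + 10 * (19.7 / 10.3) = 50 + 197 / 10.3
T-score = 50 + 19.1262
T-score = 69.1262

69.1262


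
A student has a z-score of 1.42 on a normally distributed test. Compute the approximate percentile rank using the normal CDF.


CDF(z) = 0.5 * (1 + erf(z/sqrt(2)))
erf(1.0041) = 0.8444
CDF = 0.9222
Percentile rank = 0.9222 * 100 = 92.22

92.22


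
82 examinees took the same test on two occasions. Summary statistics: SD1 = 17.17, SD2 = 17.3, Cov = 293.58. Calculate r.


r = cov(X,Y) / (SD_X * SD_Y)
r = 293.58 / (17.17 * 17.3)
r = 293.58 / 297.041
r = 0.9883

0.9883


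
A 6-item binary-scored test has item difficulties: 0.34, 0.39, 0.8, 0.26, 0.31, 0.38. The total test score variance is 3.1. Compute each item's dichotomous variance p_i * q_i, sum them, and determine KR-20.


For each item, compute p_i * q_i:
  Item 1: 0.34 * 0.66 = 0.2244
  Item 2: 0.39 * 0.61 = 0.2379
  Item 3: 0.8 * 0.2 = 0.16
  Item 4: 0.26 * 0.74 = 0.1924
  Item 5: 0.31 * 0.69 = 0.2139
  Item 6: 0.38 * 0.62 = 0.2356
Sum(p_i * q_i) = 0.2244 + 0.2379 + 0.16 + 0.1924 + 0.2139 + 0.2356 = 1.2642
KR-20 = (k/(k-1)) * (1 - Sum(p_i*q_i) / Var_total)
= (6/5) * (1 - 1.2642/3.1)
= 1.2 * 0.5922
KR-20 = 0.7106

0.7106


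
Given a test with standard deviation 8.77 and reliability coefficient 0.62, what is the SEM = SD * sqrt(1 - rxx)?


SEM = SD * sqrt(1 - rxx)
SEM = 8.77 * sqrt(1 - 0.62)
SEM = 8.77 * sqrt(0.38) = 8.77 * 0.616441
SEM = 5.4062

5.4062


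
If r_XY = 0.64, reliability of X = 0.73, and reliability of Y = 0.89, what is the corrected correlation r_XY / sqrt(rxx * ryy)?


r_corrected = rxy / sqrt(rxx * ryy)
= 0.64 / sqrt(0.73 * 0.89)
= 0.64 / sqrt(0.6497)
= 0.64 / 0.80604
r_corrected = 0.794

0.794


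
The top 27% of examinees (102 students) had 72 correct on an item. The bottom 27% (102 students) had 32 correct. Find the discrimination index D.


p_upper = 72/102 = 0.7059
p_lower = 32/102 = 0.3137
D = 0.7059 - 0.3137 = 0.3922

0.3922


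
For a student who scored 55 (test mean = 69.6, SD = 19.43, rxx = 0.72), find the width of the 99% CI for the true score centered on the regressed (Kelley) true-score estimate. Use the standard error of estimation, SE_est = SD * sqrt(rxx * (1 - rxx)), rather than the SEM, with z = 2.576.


True score estimate = 0.72*55 + 0.28*69.6 = 59.088
SE_est = SD * sqrt(rxx * (1 - rxx)) = 19.43 * sqrt(0.72 * 0.28) = 19.43 * sqrt(0.2016) = 8.724048
CI = T_est +/- z * SE_est, so width = 2 * z * SE_est = 2 * 2.576 * 8.724048
Width = 44.9463

44.9463


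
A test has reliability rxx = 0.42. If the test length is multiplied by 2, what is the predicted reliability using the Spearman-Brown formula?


r_new = (n * rxx) / (1 + (n-1) * rxx)
r_new = (2 * 0.42) / (1 + 1 * 0.42)
r_new = 0.84 / 1.42
r_new = 0.5915

0.5915


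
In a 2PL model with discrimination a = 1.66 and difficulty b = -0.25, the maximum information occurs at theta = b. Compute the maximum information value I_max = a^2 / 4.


For 2PL, max info at theta = b = -0.25
I_max = a^2 / 4 = 1.66^2 / 4
= 2.7556 / 4
I_max = 0.6889

0.6889


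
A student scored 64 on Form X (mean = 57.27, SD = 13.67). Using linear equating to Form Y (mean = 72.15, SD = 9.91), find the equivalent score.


slope = SD_Y / SD_X = 9.91 / 13.67 ~ 0.7249
intercept = mean_Y - slope * mean_X = 72.15 - (9.91 / 13.67) * 57.27 ~ 30.6324
Y = slope * X + intercept. To avoid rounding drift from the rounded slope/intercept, evaluate the equivalent form Y = mean_Y + SD_Y * (X - mean_X) / SD_X at full precision:
Y = 72.15 + 9.91 * (64 - 57.27) / 13.67
Y = 72.15 + 9.91 * 6.73 / 13.67
Y = 72.15 + 66.6943 / 13.67
Y = 72.15 + 4.8789
Y = 77.0289

77.0289


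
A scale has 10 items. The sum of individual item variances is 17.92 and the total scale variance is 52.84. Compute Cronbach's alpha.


alpha = (k/(k-1)) * (1 - sum(si^2)/s_total^2)
= (10/9) * (1 - 17.92/52.84)
alpha = 0.7343

0.7343


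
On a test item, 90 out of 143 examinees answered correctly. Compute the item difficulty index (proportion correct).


Item difficulty p = number correct / total examinees
p = 90 / 143
p = 0.6294

0.6294


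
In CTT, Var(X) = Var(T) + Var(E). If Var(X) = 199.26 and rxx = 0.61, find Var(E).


var_true = rxx * var_obs = 0.61 * 199.26 = 121.5486
var_error = var_obs - var_true
var_error = 199.26 - 121.5486
var_error = 77.7114

77.7114


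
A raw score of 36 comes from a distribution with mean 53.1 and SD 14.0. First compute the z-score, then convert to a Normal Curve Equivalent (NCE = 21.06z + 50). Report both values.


z = (X - mean) / SD = (36 - 53.1) / 14.0
z = -17.1 / 14.0
z = -1.2214
NCE = NCE = 21.06z + 50
Carry z at full precision (z = -17.1 / 14.0) into the conversion:
NCE = 21.06 * (-17.1 / 14.0) + 50 = -360.126 / 14.0 + 50
NCE = -25.7233 + 50
NCE = 24.2767

24.2767


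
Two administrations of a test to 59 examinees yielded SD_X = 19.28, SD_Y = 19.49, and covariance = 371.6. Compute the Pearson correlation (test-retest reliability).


r = cov(X,Y) / (SD_X * SD_Y)
r = 371.6 / (19.28 * 19.49)
r = 371.6 / 375.7672
r = 0.9889

0.9889


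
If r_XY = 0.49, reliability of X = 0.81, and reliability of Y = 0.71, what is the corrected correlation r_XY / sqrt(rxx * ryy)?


r_corrected = rxy / sqrt(rxx * ryy)
= 0.49 / sqrt(0.81 * 0.71)
= 0.49 / sqrt(0.5751)
= 0.49 / 0.758353
r_corrected = 0.6461

0.6461


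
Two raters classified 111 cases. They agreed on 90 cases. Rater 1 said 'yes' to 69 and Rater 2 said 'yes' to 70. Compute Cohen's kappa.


P_o = 90/111 = 0.810811
P_e = (69*70 + 42*41) / 12321 = 0.531775
kappa = (P_o - P_e) / (1 - P_e)
kappa = (0.810811 - 0.531775) / (1 - 0.531775)
kappa = 0.5959

0.5959


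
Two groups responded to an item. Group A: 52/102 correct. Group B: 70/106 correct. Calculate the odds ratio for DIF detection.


Odds_A = 52/50 = 1.04
Odds_B = 70/36 = 1.9444
OR = Odds_A / Odds_B = 1.04 / 1.9444
Exactly, OR = (52 * 36) / (50 * 70) = 1872 / 3500
OR = 0.5349

0.5349


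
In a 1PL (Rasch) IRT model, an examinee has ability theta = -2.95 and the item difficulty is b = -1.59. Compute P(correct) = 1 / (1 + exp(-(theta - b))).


theta - b = -2.95 - -1.59 = -1.36
exp(-(theta - b)) = exp(1.36) = 3.8962
P = 1 / (1 + 3.8962)
P = 0.2042

0.2042


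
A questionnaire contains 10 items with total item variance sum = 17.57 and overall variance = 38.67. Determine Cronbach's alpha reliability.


alpha = (k/(k-1)) * (1 - sum(si^2)/s_total^2)
= (10/9) * (1 - 17.57/38.67)
alpha = 0.6063

0.6063
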